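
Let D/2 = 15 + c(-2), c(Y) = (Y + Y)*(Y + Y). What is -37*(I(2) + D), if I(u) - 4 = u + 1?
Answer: -2553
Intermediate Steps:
c(Y) = 4*Y² (c(Y) = (2*Y)*(2*Y) = 4*Y²)
I(u) = 5 + u (I(u) = 4 + (u + 1) = 4 + (1 + u) = 5 + u)
D = 62 (D = 2*(15 + 4*(-2)²) = 2*(15 + 4*4) = 2*(15 + 16) = 2*31 = 62)
-37*(I(2) + D) = -37*((5 + 2) + 62) = -37*(7 + 62) = -37*69 = -2553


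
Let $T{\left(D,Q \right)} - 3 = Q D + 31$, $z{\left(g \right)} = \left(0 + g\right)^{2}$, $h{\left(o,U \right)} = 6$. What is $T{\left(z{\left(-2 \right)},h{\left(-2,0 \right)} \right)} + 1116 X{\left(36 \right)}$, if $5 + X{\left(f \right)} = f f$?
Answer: $1440814$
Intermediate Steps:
$X{\left(f \right)} = -5 + f^{2}$ ($X{\left(f \right)} = -5 + f f = -5 + f^{2}$)
$z{\left(g \right)} = g^{2}$
$T{\left(D,Q \right)} = 34 + D Q$ ($T{\left(D,Q \right)} = 3 + \left(Q D + 31\right) = 3 + \left(D Q + 31\right) = 3 + \left(31 + D Q\right) = 34 + D Q$)
$T{\left(z{\left(-2 \right)},h{\left(-2,0 \right)} \right)} + 1116 X{\left(36 \right)} = \left(34 + \left(-2\right)^{2} \cdot 6\right) + 1116 \left(-5 + 36^{2}\right) = \left(34 + 4 \cdot 6\right) + 1116 \left(-5 + 1296\right) = \left(34 + 24\right) + 1116 \cdot 1291 = 58 + 1440756 = 1440814$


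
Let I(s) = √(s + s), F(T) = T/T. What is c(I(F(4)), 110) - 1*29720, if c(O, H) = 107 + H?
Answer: -29503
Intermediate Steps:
F(T) = 1
I(s) = √2*√s (I(s) = √(2*s) = √2*√s)
c(I(F(4)), 110) - 1*29720 = (107 + 110) - 1*29720 = 217 - 29720 = -29503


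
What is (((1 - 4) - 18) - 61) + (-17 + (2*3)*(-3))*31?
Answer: -1167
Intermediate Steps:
(((1 - 4) - 18) - 61) + (-17 + (2*3)*(-3))*31 = ((-3 - 18) - 61) + (-17 + 6*(-3))*31 = (-21 - 61) + (-17 - 18)*31 = -82 - 35*31 = -82 - 1085 = -1167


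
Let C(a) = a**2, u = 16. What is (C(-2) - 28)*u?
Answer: -384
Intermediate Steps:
(C(-2) - 28)*u = ((-2)**2 - 28)*16 = (4 - 28)*16 = -24*16 = -384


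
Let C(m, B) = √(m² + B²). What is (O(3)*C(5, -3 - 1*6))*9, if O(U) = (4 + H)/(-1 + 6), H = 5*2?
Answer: 126*√106/5 ≈ 259.45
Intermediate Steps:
H = 10
O(U) = 14/5 (O(U) = (4 + 10)/(-1 + 6) = 14/5)
C(m, B) = √(B² + m²)
(O(3)*C(5, -3 - 1*6))*9 = (14*√((-3 - 1*6)² + 5²)/5)*9 = (14*√((-3 - 6)² + 25)/5)*9 = (14*√((-9)² + 25)/5)*9 = (14*√(81 + 25)/5)*9 = (14*√106/5)*9 = 126*√106/5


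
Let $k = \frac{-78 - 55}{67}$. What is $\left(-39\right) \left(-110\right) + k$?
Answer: $\frac{287297}{67} \approx 4288.0$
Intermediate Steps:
$k = - \frac{133}{67}$ ($k = \left(-78 - 55\right) \frac{1}{67} = \left(-133\right) \frac{1}{67} = - \frac{133}{67} \approx -1.9851$)
$\left(-39\right) \left(-110\right) + k = \left(-39\right) \left(-110\right) - \frac{133}{67} = 4290 - \frac{133}{67} = \frac{287297}{67}$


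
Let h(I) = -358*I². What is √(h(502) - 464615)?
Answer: 3*I*√10075783 ≈ 9522.7*I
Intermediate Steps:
√(h(502) - 464615) = √(-358*502² - 464615) = √(-358*252004 - 464615) = √(-90217432 - 464615) = √(-90682047) = 3*I*√10075783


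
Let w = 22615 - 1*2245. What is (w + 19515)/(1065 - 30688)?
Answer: -39885/29623 ≈ -1.3464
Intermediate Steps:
w = 20370 (w = 22615 - 2245 = 20370)
(w + 19515)/(1065 - 30688) = (20370 + 19515)/(1065 - 30688) = 39885/(-29623) = 39885*(-1/29623) = -39885/29623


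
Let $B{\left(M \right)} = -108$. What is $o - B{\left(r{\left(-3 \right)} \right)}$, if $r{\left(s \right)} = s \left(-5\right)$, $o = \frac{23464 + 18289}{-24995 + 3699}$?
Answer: $\frac{2258215}{21296} \approx 106.04$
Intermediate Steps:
$o = - \frac{41753}{21296}$ ($o = \frac{41753}{-21296} = 41753 \left(- \frac{1}{21296}\right) = - \frac{41753}{21296} \approx -1.9606$)
$r{\left(s \right)} = - 5 s$
$o - B{\left(r{\left(-3 \right)} \right)} = - \frac{41753}{21296} - -108 = - \frac{41753}{21296} + 108 = \frac{2258215}{21296}$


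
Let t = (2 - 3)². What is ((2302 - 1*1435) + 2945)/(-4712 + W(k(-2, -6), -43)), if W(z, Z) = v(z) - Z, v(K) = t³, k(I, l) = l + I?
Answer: -953/1167 ≈ -0.81662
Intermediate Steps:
k(I, l) = I + l
t = 1 (t = (-1)² = 1)
v(K) = 1 (v(K) = 1³ = 1)
W(z, Z) = 1 - Z
((2302 - 1*1435) + 2945)/(-4712 + W(k(-2, -6), -43)) = ((2302 - 1*1435) + 2945)/(-4712 + (1 - 1*(-43))) = ((2302 - 1435) + 2945)/(-4712 + (1 + 43)) = (867 + 2945)/(-4712 + 44) = 3812/(-4668) = 3812*(-1/4668) = -953/1167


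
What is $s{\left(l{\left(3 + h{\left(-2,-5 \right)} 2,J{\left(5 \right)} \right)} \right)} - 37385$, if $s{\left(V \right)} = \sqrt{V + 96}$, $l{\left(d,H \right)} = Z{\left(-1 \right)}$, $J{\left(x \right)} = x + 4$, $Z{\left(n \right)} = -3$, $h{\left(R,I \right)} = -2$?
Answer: $-37385 + \sqrt{93} \approx -37375.0$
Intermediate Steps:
$J{\left(x \right)} = 4 + x$
$l{\left(d,H \right)} = -3$
$s{\left(V \right)} = \sqrt{96 + V}$
$s{\left(l{\left(3 + h{\left(-2,-5 \right)} 2,J{\left(5 \right)} \right)} \right)} - 37385 = \sqrt{96 - 3} - 37385 = \sqrt{93} - 37385 = -37385 + \sqrt{93}$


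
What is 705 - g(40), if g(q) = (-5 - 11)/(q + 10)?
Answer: 17633/25 ≈ 705.32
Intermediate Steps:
g(q) = -16/(10 + q)
705 - g(40) = 705 - (-16)/(10 + 40) = 705 - (-16)/50 = 705 - 1*(-8/25) = 705 + 8/25 = 17633/25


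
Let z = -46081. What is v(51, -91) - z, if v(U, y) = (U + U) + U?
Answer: 46234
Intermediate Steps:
v(U, y) = 3*U (v(U, y) = 2*U + U = 3*U)
v(51, -91) - z = 3*51 - 1*(-46081) = 153 + 46081 = 46234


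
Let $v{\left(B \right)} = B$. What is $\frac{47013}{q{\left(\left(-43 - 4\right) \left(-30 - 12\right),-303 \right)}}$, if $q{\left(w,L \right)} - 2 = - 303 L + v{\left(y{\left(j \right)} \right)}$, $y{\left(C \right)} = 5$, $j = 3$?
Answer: $\frac{47013}{91816} \approx 0.51204$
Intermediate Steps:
$q{\left(w,L \right)} = 7 - 303 L$ ($q{\left(w,L \right)} = 2 - \left(-5 + 303 L\right) = 7 - 303 L$)
$\frac{47013}{q{\left(\left(-43 - 4\right) \left(-30 - 12\right),-303 \right)}} = \frac{47013}{7 - -91809} = \frac{47013}{7 + 91809} = \frac{47013}{91816}$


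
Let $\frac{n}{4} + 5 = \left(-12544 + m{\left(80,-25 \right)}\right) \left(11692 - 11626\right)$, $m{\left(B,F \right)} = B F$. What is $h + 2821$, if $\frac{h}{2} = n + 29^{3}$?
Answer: $-7627673$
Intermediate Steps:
$n = -3839636$ ($n = -20 + 4 \left(-12544 + 80 \left(-25\right)\right) \left(11692 - 11626\right) = -20 + 4 \left(-12544 - 2000\right) 66 = -20 + 4 \left(\left(-14544\right) 66\right) = -20 + 4 \left(-959904\right) = -20 - 3839616 = -3839636$)
$h = -7630494$ ($h = 2 \left(-3839636 + 29^{3}\right) = 2 \left(-3839636 + 24389\right) = 2 \left(-3815247\right) = -7630494$)
$h + 2821 = -7630494 + 2821 = -7627673$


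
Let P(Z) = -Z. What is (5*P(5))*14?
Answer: -350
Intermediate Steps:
(5*P(5))*14 = (5*(-1*5))*14 = (5*(-5))*14 = -25*14 = -350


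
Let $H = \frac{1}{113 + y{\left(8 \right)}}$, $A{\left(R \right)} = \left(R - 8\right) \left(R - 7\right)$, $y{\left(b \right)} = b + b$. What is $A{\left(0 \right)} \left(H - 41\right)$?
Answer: $- \frac{296128}{129} \approx -2295.6$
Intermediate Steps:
$y{\left(b \right)} = 2 b$
$A{\left(R \right)} = \left(-8 + R\right) \left(-7 + R\right)$
$H = \frac{1}{129}$ ($H = \frac{1}{113 + 2 \cdot 8} = \frac{1}{113 + 16} = \frac{1}{129} \approx 0.0077519$)
$A{\left(0 \right)} \left(H - 41\right) = \left(56 + 0^{2} - 0\right) \left(\frac{1}{129} - 41\right) = \left(56 + 0 + 0\right) \left(- \frac{5288}{129}\right) = 56 \left(- \frac{5288}{129}\right) = - \frac{296128}{129}$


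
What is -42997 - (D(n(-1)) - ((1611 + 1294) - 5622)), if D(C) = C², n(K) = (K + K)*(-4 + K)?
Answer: -45814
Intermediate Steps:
n(K) = 2*K*(-4 + K) (n(K) = (2*K)*(-4 + K) = 2*K*(-4 + K))
-42997 - (D(n(-1)) - ((1611 + 1294) - 5622)) = -42997 - ((2*(-1)*(-4 - 1))² - ((1611 + 1294) - 5622)) = -42997 - ((2*(-1)*(-5))² - (2905 - 5622)) = -42997 - (10² - 1*(-2717)) = -42997 - (100 + 2717) = -42997 - 1*2817 = -42997 - 2817 = -45814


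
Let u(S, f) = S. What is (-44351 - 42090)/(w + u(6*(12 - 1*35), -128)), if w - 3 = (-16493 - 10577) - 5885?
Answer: 86441/33090 ≈ 2.6123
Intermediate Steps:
w = -32952 (w = 3 + ((-16493 - 10577) - 5885) = 3 + (-27070 - 5885) = 3 - 32955 = -32952)
(-44351 - 42090)/(w + u(6*(12 - 1*35), -128)) = (-44351 - 42090)/(-32952 + 6*(12 - 1*35)) = -86441/(-32952 + 6*(12 - 35)) = -86441/(-32952 + 6*(-23)) = -86441/(-32952 - 138) = -86441/(-33090) = -86441*(-1/33090) = 86441/33090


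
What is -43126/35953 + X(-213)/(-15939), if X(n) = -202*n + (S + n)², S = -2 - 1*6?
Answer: -3990279565/573054867 ≈ -6.9632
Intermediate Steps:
S = -8 (S = -2 - 6 = -8)
X(n) = (-8 + n)² - 202*n (X(n) = -202*n + (-8 + n)² = (-8 + n)² - 202*n)
-43126/35953 + X(-213)/(-15939) = -43126/35953 + ((-8 - 213)² - 202*(-213))/(-15939) = -43126*1/35953 + ((-221)² + 43026)*(-1/15939) = -43126/35953 + (48841 + 43026)*(-1/15939) = -43126/35953 + 91867*(-1/15939) = -43126/35953 - 91867/15939 = -3990279565/573054867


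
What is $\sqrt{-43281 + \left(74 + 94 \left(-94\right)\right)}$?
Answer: $i \sqrt{52043} \approx 228.13 i$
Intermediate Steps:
$\sqrt{-43281 + \left(74 + 94 \left(-94\right)\right)} = \sqrt{-43281 + \left(74 - 8836\right)} = \sqrt{-43281 - 8762} = \sqrt{-52043} = i \sqrt{52043}$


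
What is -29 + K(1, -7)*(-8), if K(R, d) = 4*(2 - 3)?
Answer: 3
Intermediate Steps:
K(R, d) = -4 (K(R, d) = 4*(-1) = -4)
-29 + K(1, -7)*(-8) = -29 - 4*(-8) = -29 + 32 = 3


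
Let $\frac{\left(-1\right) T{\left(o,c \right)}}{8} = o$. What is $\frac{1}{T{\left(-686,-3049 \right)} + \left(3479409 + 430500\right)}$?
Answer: $\frac{1}{3915397} \approx 2.554 \cdot 10^{-7}$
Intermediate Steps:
$T{\left(o,c \right)} = - 8 o$
$\frac{1}{T{\left(-686,-3049 \right)} + \left(3479409 + 430500\right)} = \frac{1}{\left(-8\right) \left(-686\right) + \left(3479409 + 430500\right)} = \frac{1}{5488 + 3909909} = \frac{1}{3915397}$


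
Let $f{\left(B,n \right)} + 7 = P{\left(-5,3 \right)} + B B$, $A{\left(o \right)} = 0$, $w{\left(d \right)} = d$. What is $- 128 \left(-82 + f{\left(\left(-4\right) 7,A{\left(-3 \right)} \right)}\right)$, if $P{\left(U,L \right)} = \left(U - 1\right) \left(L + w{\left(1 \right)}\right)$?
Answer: $-85888$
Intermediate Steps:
$P{\left(U,L \right)} = \left(1 + L\right) \left(-1 + U\right)$ ($P{\left(U,L \right)} = \left(U - 1\right) \left(L + 1\right) = \left(-1 + U\right) \left(1 + L\right) = \left(1 + L\right) \left(-1 + U\right)$)
$f{\left(B,n \right)} = -31 + B^{2}$ ($f{\left(B,n \right)} = -7 + \left(\left(-1 - 5 - 3 + 3 \left(-5\right)\right) + B B\right) = -7 + \left(\left(-1 - 5 - 3 - 15\right) + B^{2}\right) = -7 + \left(-24 + B^{2}\right) = -31 + B^{2}$)
$- 128 \left(-82 + f{\left(\left(-4\right) 7,A{\left(-3 \right)} \right)}\right) = - 128 \left(-82 - \left(31 - \left(\left(-4\right) 7\right)^{2}\right)\right) = - 128 \left(-82 - \left(31 - \left(-28\right)^{2}\right)\right) = - 128 \left(-82 + \left(-31 + 784\right)\right) = - 128 \left(-82 + 753\right) = \left(-128\right) 671 = -85888$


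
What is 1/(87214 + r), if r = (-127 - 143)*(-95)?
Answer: 1/112864 ≈ 8.8602e-6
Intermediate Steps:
r = 25650 (r = -270*(-95) = 25650)
1/(87214 + r) = 1/(87214 + 25650) = 1/112864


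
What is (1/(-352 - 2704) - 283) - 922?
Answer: -3682481/3056 ≈ -1205.0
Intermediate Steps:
(1/(-352 - 2704) - 283) - 922 = (1/(-3056) - 283) - 922 = (-1/3056 - 283) - 922 = -864849/3056 - 922 = -3682481/3056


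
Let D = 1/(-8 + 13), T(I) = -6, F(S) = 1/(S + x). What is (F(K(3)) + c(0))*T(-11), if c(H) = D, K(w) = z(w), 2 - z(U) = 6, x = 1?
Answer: ⅘ ≈ 0.80000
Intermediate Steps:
z(U) = -4 (z(U) = 2 - 1*6 = 2 - 6 = -4)
K(w) = -4
F(S) = 1/(1 + S) (F(S) = 1/(S + 1) = 1/(1 + S))
D = ⅕ (D = 1/5 = ⅕ ≈ 0.20000)
c(H) = ⅕
(F(K(3)) + c(0))*T(-11) = (1/(1 - 4) + ⅕)*(-6) = (1/(-3) + ⅕)*(-6) = (-⅓ + ⅕)*(-6) = -2/15*(-6) = ⅘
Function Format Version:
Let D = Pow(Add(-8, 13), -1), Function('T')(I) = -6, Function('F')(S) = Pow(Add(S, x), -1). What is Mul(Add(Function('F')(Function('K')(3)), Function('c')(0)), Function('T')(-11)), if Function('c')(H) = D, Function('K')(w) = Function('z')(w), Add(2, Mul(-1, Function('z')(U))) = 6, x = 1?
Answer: Rational(4, 5) ≈ 0.80000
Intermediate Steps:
Function('z')(U) = -4 (Function('z')(U) = Add(2, Mul(-1, 6)) = Add(2, -6) = -4)
Function('K')(w) = -4
Function('F')(S) = Pow(Add(1, S), -1) (Function('F')(S) = Pow(Add(S, 1), -1) = Pow(Add(1, S), -1))
D = Rational(1, 5) (D = Pow(5, -1) = Rational(1, 5) ≈ 0.20000)
Function('c')(H) = Rational(1, 5)
Mul(Add(Function('F')(Function('K')(3)), Function('c')(0)), Function('T')(-11)) = Mul(Add(Pow(Add(1, -4), -1), Rational(1, 5)), -6) = Mul(Add(Pow(-3, -1), Rational(1, 5)), -6) = Mul(Add(Rational(-1, 3), Rational(1, 5)), -6) = Mul(Rational(-2, 15), -6) = Rational(4, 5)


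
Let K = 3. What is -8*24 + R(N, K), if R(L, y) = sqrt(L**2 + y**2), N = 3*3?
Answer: -192 + 3*sqrt(10) ≈ -182.51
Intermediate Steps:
N = 9
-8*24 + R(N, K) = -8*24 + sqrt(9**2 + 3**2) = -192 + sqrt(81 + 9) = -192 + sqrt(90) = -192 + 3*sqrt(10)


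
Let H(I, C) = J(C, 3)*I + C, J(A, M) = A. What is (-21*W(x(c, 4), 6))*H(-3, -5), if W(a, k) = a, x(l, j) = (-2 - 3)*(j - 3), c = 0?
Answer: 1050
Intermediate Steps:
x(l, j) = 15 - 5*j (x(l, j) = -5*(-3 + j) = 15 - 5*j)
H(I, C) = C + C*I (H(I, C) = C*I + C = C + C*I)
(-21*W(x(c, 4), 6))*H(-3, -5) = (-21*(15 - 5*4))*(-5*(1 - 3)) = (-21*(15 - 20))*(-5*(-2)) = -21*(-5)*10 = 105*10 = 1050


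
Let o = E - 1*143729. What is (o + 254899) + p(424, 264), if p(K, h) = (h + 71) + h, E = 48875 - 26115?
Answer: 134529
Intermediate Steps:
E = 22760
p(K, h) = 71 + 2*h (p(K, h) = (71 + h) + h = 71 + 2*h)
o = -120969 (o = 22760 - 1*143729 = 22760 - 143729 = -120969)
(o + 254899) + p(424, 264) = (-120969 + 254899) + (71 + 2*264) = 133930 + (71 + 528) = 133930 + 599 = 134529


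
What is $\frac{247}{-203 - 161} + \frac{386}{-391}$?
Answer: $- \frac{18237}{10948} \approx -1.6658$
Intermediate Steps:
$\frac{247}{-203 - 161} + \frac{386}{-391} = \frac{247}{-364} + 386 \left(- \frac{1}{391}\right) = 247 \left(- \frac{1}{364}\right) - \frac{386}{391} = - \frac{19}{28} - \frac{386}{391} = - \frac{18237}{10948}$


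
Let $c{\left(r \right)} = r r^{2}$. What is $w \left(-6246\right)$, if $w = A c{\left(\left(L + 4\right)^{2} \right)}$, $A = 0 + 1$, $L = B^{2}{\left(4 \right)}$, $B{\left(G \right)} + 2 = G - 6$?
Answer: $-399744000000$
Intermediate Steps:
$B{\left(G \right)} = -8 + G$ ($B{\left(G \right)} = -2 + \left(G - 6\right) = -2 + \left(-6 + G\right) = -8 + G$)
$L = 16$ ($L = \left(-8 + 4\right)^{2} = \left(-4\right)^{2} = 16$)
$c{\left(r \right)} = r^{3}$
$A = 1$
$w = 64000000$ ($w = 1 \left(\left(16 + 4\right)^{2}\right)^{3} = 1 \left(20^{2}\right)^{3} = 1 \cdot 400^{3} = 1 \cdot 64000000 = 64000000$)
$w \left(-6246\right) = 64000000 \left(-6246\right) = -399744000000$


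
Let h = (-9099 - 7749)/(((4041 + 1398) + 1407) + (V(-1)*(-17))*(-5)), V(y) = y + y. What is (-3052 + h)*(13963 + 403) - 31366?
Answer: -73290217854/1669 ≈ -4.3913e+7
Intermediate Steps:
V(y) = 2*y
h = -4212/1669 (h = (-9099 - 7749)/(((4041 + 1398) + 1407) + ((2*(-1))*(-17))*(-5)) = -16848/((5439 + 1407) - 2*(-17)*(-5)) = -16848/(6846 + 34*(-5)) = -16848/(6846 - 170) = -16848/6676 = -16848*1/6676 = -4212/1669 ≈ -2.5237)
(-3052 + h)*(13963 + 403) - 31366 = (-3052 - 4212/1669)*(13963 + 403) - 31366 = -5098000/1669*14366 - 31366 = -73237868000/1669 - 31366 = -73290217854/1669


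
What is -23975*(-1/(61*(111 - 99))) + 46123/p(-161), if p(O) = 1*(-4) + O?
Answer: -903217/3660 ≈ -246.78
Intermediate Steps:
p(O) = -4 + O
-23975*(-1/(61*(111 - 99))) + 46123/p(-161) = -23975*(-1/(61*(111 - 99))) + 46123/(-4 - 161) = -23975/((-61*12)) + 46123/(-165) = -23975/(-732) + 46123*(-1/165) = -23975*(-1/732) - 4193/15 = 23975/732 - 4193/15 = -903217/3660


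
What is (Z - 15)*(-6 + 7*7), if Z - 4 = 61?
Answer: 2150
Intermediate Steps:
Z = 65 (Z = 4 + 61 = 65)
(Z - 15)*(-6 + 7*7) = (65 - 15)*(-6 + 7*7) = 50*(-6 + 49) = 50*43 = 2150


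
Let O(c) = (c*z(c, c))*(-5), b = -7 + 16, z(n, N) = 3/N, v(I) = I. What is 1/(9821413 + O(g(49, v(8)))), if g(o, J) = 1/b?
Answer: 1/9821398 ≈ 1.0182e-7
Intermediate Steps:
b = 9
g(o, J) = ⅑ (g(o, J) = 1/9 = ⅑)
O(c) = -15 (O(c) = (c*(3/c))*(-5) = 3*(-5) = -15)
1/(9821413 + O(g(49, v(8)))) = 1/(9821413 - 15) = 1/9821398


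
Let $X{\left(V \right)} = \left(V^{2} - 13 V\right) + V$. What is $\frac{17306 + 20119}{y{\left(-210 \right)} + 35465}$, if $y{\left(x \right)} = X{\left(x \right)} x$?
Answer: $- \frac{7485}{1950947} \approx -0.0038366$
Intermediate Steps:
$X{\left(V \right)} = V^{2} - 12 V$
$y{\left(x \right)} = x^{2} \left(-12 + x\right)$ ($y{\left(x \right)} = x \left(-12 + x\right) x = x^{2} \left(-12 + x\right)$)
$\frac{17306 + 20119}{y{\left(-210 \right)} + 35465} = \frac{17306 + 20119}{\left(-210\right)^{2} \left(-12 - 210\right) + 35465} = \frac{37425}{44100 \left(-222\right) + 35465} = \frac{37425}{-9790200 + 35465} = \frac{37425}{-9754735} = 37425 \left(- \frac{1}{9754735}\right) = - \frac{7485}{1950947}$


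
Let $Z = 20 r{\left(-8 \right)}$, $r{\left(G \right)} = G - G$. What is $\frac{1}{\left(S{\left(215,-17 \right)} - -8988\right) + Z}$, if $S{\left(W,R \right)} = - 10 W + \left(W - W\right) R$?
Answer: $\frac{1}{6838} \approx 0.00014624$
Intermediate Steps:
$S{\left(W,R \right)} = - 10 W$ ($S{\left(W,R \right)} = - 10 W + 0 R = - 10 W + 0 = - 10 W$)
$r{\left(G \right)} = 0$
$Z = 0$ ($Z = 20 \cdot 0 = 0$)
$\frac{1}{\left(S{\left(215,-17 \right)} - -8988\right) + Z} = \frac{1}{\left(\left(-10\right) 215 - -8988\right) + 0} = \frac{1}{\left(-2150 + 8988\right) + 0} = \frac{1}{6838 + 0} = \frac{1}{6838}$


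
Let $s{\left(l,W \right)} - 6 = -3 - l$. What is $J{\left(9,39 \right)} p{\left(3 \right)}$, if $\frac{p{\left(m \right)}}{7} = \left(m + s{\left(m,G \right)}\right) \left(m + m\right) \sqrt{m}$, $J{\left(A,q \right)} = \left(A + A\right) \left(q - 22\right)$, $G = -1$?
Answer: $38556 \sqrt{3} \approx 66781.0$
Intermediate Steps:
$s{\left(l,W \right)} = 3 - l$ ($s{\left(l,W \right)} = 6 - \left(3 + l\right) = 3 - l$)
$J{\left(A,q \right)} = 2 A \left(-22 + q\right)$
$p{\left(m \right)} = 42 m^{\frac{3}{2}}$ ($p{\left(m \right)} = 7 \left(m - \left(-3 + m\right)\right) \left(m + m\right) \sqrt{m} = 7 \cdot 3 \cdot 2 m \sqrt{m} = 7 \cdot 6 m \sqrt{m} = 7 \cdot 6 m^{\frac{3}{2}} = 42 m^{\frac{3}{2}}$)
$J{\left(9,39 \right)} p{\left(3 \right)} = 2 \cdot 9 \left(-22 + 39\right) 42 \cdot 3^{\frac{3}{2}} = 2 \cdot 9 \cdot 17 \cdot 42 \cdot 3 \sqrt{3} = 306 \cdot 126 \sqrt{3} = 38556 \sqrt{3}$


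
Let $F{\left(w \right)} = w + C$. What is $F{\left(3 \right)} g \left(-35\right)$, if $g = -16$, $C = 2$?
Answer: $2800$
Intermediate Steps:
$F{\left(w \right)} = 2 + w$ ($F{\left(w \right)} = w + 2 = 2 + w$)
$F{\left(3 \right)} g \left(-35\right) = \left(2 + 3\right) \left(-16\right) \left(-35\right) = 5 \left(-16\right) \left(-35\right) = \left(-80\right) \left(-35\right) = 2800$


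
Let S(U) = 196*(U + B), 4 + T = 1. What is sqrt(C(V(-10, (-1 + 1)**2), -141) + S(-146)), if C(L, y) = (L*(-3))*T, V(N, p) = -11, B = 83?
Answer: 3*I*sqrt(1383) ≈ 111.57*I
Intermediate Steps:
T = -3 (T = -4 + 1 = -3)
C(L, y) = 9*L (C(L, y) = (L*(-3))*(-3) = -3*L*(-3) = 9*L)
S(U) = 16268 + 196*U (S(U) = 196*(U + 83) = 196*(83 + U) = 16268 + 196*U)
sqrt(C(V(-10, (-1 + 1)**2), -141) + S(-146)) = sqrt(9*(-11) + (16268 + 196*(-146))) = sqrt(-99 + (16268 - 28616)) = sqrt(-99 - 12348) = sqrt(-12447) = 3*I*sqrt(1383)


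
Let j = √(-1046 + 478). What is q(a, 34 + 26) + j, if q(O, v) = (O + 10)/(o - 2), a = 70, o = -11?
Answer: -80/13 + 2*I*√142 ≈ -6.1538 + 23.833*I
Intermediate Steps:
j = 2*I*√142 (j = √(-568) = 2*I*√142 ≈ 23.833*I)
q(O, v) = -10/13 - O/13 (q(O, v) = (O + 10)/(-11 - 2) = (10 + O)/(-13) = (10 + O)*(-1/13) = -10/13 - O/13)
q(a, 34 + 26) + j = (-10/13 - 1/13*70) + 2*I*√142 = (-10/13 - 70/13) + 2*I*√142 = -80/13 + 2*I*√142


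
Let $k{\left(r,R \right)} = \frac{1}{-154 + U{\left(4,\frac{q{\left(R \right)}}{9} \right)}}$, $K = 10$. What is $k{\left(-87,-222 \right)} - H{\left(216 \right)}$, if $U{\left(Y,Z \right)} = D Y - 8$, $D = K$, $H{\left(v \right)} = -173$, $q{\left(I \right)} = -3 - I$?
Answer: $\frac{21105}{122} \approx 172.99$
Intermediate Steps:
$D = 10$
$U{\left(Y,Z \right)} = -8 + 10 Y$ ($U{\left(Y,Z \right)} = 10 Y - 8 = -8 + 10 Y$)
$k{\left(r,R \right)} = - \frac{1}{122}$ ($k{\left(r,R \right)} = \frac{1}{-154 + \left(-8 + 10 \cdot 4\right)} = \frac{1}{-154 + \left(-8 + 40\right)} = \frac{1}{-154 + 32} = \frac{1}{-122} = - \frac{1}{122}$)
$k{\left(-87,-222 \right)} - H{\left(216 \right)} = - \frac{1}{122} - -173 = - \frac{1}{122} + 173 = \frac{21105}{122}$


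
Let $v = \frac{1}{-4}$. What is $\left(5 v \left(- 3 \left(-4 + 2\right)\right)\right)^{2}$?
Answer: $\frac{225}{4} \approx 56.25$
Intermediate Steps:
$v = - \frac{1}{4} \approx -0.25$
$\left(5 v \left(- 3 \left(-4 + 2\right)\right)\right)^{2} = \left(5 \left(- \frac{1}{4}\right) \left(- 3 \left(-4 + 2\right)\right)\right)^{2} = \left(- \frac{5 \left(\left(-3\right) \left(-2\right)\right)}{4}\right)^{2} = \left(\left(- \frac{5}{4}\right) 6\right)^{2} = \left(- \frac{15}{2}\right)^{2} = \frac{225}{4}$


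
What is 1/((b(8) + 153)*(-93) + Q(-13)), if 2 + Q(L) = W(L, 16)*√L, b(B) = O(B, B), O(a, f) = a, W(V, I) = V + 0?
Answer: I/(-14975*I + 13*√13) ≈ -6.6777e-5 + 2.0901e-7*I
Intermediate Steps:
W(V, I) = V
b(B) = B
Q(L) = -2 + L^(3/2) (Q(L) = -2 + L*√L = -2 + L^(3/2))
1/((b(8) + 153)*(-93) + Q(-13)) = 1/((8 + 153)*(-93) + (-2 + (-13)^(3/2))) = 1/(161*(-93) + (-2 - 13*I*√13)) = 1/(-14973 + (-2 - 13*I*√13)) = 1/(-14975 - 13*I*√13)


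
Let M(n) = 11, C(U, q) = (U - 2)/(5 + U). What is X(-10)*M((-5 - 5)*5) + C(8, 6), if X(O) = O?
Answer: -1424/13 ≈ -109.54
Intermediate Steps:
C(U, q) = (-2 + U)/(5 + U)
X(-10)*M((-5 - 5)*5) + C(8, 6) = -10*11 + (-2 + 8)/(5 + 8) = -110 + 6/13 = -1424/13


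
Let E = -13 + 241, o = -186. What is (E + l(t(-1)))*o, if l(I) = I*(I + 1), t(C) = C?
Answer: -42408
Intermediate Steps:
E = 228
l(I) = I*(1 + I)
(E + l(t(-1)))*o = (228 - (1 - 1))*(-186) = (228 - 1*0)*(-186) = (228 + 0)*(-186) = 228*(-186) = -42408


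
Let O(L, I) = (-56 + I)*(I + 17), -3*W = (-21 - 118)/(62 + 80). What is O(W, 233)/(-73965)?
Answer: -2950/4931 ≈ -0.59826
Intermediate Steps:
W = 139/426 (W = -(-21 - 118)/(3*(62 + 80)) = -(-139)/(3*142) = -⅓*(-139/142) = 139/426 ≈ 0.32629)
O(L, I) = (-56 + I)*(17 + I)
O(W, 233)/(-73965) = (-952 + 233² - 39*233)/(-73965) = (-952 + 54289 - 9087)*(-1/73965) = 44250*(-1/73965) = -2950/4931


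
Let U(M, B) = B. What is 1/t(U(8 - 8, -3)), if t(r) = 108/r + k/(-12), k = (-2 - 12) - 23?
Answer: -12/395 ≈ -0.030380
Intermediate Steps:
k = -37 (k = -14 - 23 = -37)
t(r) = 37/12 + 108/r (t(r) = 108/r - 37/(-12) = 108/r - 37*(-1/12) = 108/r + 37/12 = 37/12 + 108/r)
1/t(U(8 - 8, -3)) = 1/(37/12 + 108/(-3)) = 1/(37/12 + 108*(-1/3)) = 1/(37/12 - 36) = 1/(-395/12) = -12/395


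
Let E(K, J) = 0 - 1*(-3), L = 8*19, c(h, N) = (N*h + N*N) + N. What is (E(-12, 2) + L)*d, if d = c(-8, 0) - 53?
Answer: -8215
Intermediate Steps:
c(h, N) = N + N² + N*h (c(h, N) = (N*h + N²) + N = (N² + N*h) + N = N + N² + N*h)
L = 152
E(K, J) = 3 (E(K, J) = 0 + 3 = 3)
d = -53 (d = 0*(1 + 0 - 8) - 53 = 0*(-7) - 53 = 0 - 53 = -53)
(E(-12, 2) + L)*d = (3 + 152)*(-53) = 155*(-53) = -8215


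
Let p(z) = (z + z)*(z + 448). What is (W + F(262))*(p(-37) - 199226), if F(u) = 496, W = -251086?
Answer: 57545487600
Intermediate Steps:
p(z) = 2*z*(448 + z) (p(z) = (2*z)*(448 + z) = 2*z*(448 + z))
(W + F(262))*(p(-37) - 199226) = (-251086 + 496)*(2*(-37)*(448 - 37) - 199226) = -250590*(2*(-37)*411 - 199226) = -250590*(-30414 - 199226) = -250590*(-229640) = 57545487600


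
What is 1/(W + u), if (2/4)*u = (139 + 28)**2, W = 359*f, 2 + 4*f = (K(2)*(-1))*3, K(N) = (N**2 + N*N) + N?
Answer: 1/52906 ≈ 1.8901e-5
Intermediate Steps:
K(N) = N + 2*N**2 (K(N) = (N**2 + N**2) + N = 2*N**2 + N = N + 2*N**2)
f = -8 (f = -1/2 + (((2*(1 + 2*2))*(-1))*3)/4 = -1/2 + (((2*(1 + 4))*(-1))*3)/4 = -1/2 + (((2*5)*(-1))*3)/4 = -1/2 + ((10*(-1))*3)/4 = -1/2 + (-10*3)/4 = -1/2 + (1/4)*(-30) = -1/2 - 15/2 = -8)
W = -2872 (W = 359*(-8) = -2872)
u = 55778 (u = 2*(139 + 28)**2 = 2*167**2 = 2*27889 = 55778)
1/(W + u) = 1/(-2872 + 55778) = 1/52906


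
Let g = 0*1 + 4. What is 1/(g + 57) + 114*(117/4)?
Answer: 406811/122 ≈ 3334.5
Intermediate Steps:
g = 4 (g = 0 + 4 = 4)
1/(g + 57) + 114*(117/4) = 1/(4 + 57) + 114*(117/4) = 1/61 + 114*(117*(¼)) = 1/61 + 114*(117/4) = 1/61 + 6669/2 = 406811/122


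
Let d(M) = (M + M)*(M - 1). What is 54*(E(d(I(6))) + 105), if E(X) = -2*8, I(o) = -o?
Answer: 4806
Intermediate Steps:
d(M) = 2*M*(-1 + M) (d(M) = (2*M)*(-1 + M) = 2*M*(-1 + M))
E(X) = -16
54*(E(d(I(6))) + 105) = 54*(-16 + 105) = 54*89 = 4806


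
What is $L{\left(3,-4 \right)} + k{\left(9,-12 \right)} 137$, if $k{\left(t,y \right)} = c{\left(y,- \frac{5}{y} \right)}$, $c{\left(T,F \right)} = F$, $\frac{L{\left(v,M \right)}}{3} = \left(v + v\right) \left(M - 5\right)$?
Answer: $- \frac{1259}{12} \approx -104.92$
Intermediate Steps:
$L{\left(v,M \right)} = 6 v \left(-5 + M\right)$ ($L{\left(v,M \right)} = 3 \left(v + v\right) \left(M - 5\right) = 3 \cdot 2 v \left(-5 + M\right) = 6 v \left(-5 + M\right)$)
$k{\left(t,y \right)} = - \frac{5}{y}$
$L{\left(3,-4 \right)} + k{\left(9,-12 \right)} 137 = 6 \cdot 3 \left(-5 - 4\right) + - \frac{5}{-12} \cdot 137 = 6 \cdot 3 \left(-9\right) + \left(-5\right) \left(- \frac{1}{12}\right) 137 = -162 + \frac{5}{12} \cdot 137 = -162 + \frac{685}{12} = - \frac{1259}{12}$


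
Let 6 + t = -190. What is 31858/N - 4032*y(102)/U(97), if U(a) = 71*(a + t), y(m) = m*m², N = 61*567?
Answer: 16443417372106/27012447 ≈ 6.0874e+5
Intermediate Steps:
t = -196 (t = -6 - 190 = -196)
N = 34587
y(m) = m³
U(a) = -13916 + 71*a (U(a) = 71*(a - 196) = 71*(-196 + a) = -13916 + 71*a)
31858/N - 4032*y(102)/U(97) = 31858/34587 - 4032*1061208/(-13916 + 71*97) = 31858*(1/34587) - 4032*1061208/(-13916 + 6887) = 31858/34587 - 4032/((-7029*1/1061208)) = 31858/34587 - 4032/(-781/117912) = 31858/34587 - 4032*(-117912/781) = 31858/34587 + 475421184/781 = 16443417372106/27012447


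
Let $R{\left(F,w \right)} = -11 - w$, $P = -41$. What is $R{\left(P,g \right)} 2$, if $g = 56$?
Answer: $-134$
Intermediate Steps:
$R{\left(P,g \right)} 2 = \left(-11 - 56\right) 2 = \left(-67\right) 2 = -134$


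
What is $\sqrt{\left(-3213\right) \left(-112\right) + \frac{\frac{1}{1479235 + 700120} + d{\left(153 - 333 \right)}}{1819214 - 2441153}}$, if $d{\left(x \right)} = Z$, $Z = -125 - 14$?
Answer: $\frac{2 \sqrt{165279997504375889818020981270}}{1355425869345} \approx 599.88$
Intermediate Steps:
$Z = -139$
$d{\left(x \right)} = -139$
$\sqrt{\left(-3213\right) \left(-112\right) + \frac{\frac{1}{1479235 + 700120} + d{\left(153 - 333 \right)}}{1819214 - 2441153}} = \sqrt{\left(-3213\right) \left(-112\right) + \frac{\frac{1}{1479235 + 700120} - 139}{1819214 - 2441153}} = \sqrt{359856 + \frac{\frac{1}{2179355} - 139}{-621939}} = \sqrt{359856 + \left(\frac{1}{2179355} - 139\right) \left(- \frac{1}{621939}\right)} = \sqrt{359856 - - \frac{302930344}{1355425869345}} = \sqrt{359856 + \frac{302930344}{1355425869345}} = \sqrt{\frac{487758131941944664}{1355425869345}} = \frac{2 \sqrt{165279997504375889818020981270}}{1355425869345}$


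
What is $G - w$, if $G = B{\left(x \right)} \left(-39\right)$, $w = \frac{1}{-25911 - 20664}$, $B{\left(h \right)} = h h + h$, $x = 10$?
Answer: $- \frac{199806749}{46575} \approx -4290.0$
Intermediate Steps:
$B{\left(h \right)} = h + h^{2}$ ($B{\left(h \right)} = h^{2} + h = h + h^{2}$)
$w = - \frac{1}{46575}$ ($w = \frac{1}{-46575} = - \frac{1}{46575} \approx -2.1471 \cdot 10^{-5}$)
$G = -4290$ ($G = 10 \left(1 + 10\right) \left(-39\right) = 10 \cdot 11 \left(-39\right) = 110 \left(-39\right) = -4290$)
$G - w = -4290 - - \frac{1}{46575} = -4290 + \frac{1}{46575} = - \frac{199806749}{46575}$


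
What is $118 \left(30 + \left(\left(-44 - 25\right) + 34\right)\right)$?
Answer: $-590$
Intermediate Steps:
$118 \left(30 + \left(\left(-44 - 25\right) + 34\right)\right) = 118 \left(30 + \left(-69 + 34\right)\right) = 118 \left(30 - 35\right) = 118 \left(-5\right) = -590$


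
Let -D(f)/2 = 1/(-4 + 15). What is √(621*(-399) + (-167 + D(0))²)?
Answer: 3*I*√2955482/11 ≈ 468.86*I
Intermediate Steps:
D(f) = -2/11 (D(f) = -2/(-4 + 15) = -2/11)
√(621*(-399) + (-167 + D(0))²) = √(621*(-399) + (-167 - 2/11)²) = √(-247779 + (-1839/11)²) = √(-247779 + 3381921/121) = √(-26599338/121) = 3*I*√2955482/11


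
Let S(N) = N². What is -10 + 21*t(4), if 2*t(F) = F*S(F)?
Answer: 662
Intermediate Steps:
t(F) = F³/2 (t(F) = (F*F²)/2 = F³/2)
-10 + 21*t(4) = -10 + 21*((½)*4³) = -10 + 21*((½)*64) = -10 + 21*32 = -10 + 672 = 662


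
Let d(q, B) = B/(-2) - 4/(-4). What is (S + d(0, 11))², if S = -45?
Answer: 9801/4 ≈ 2450.3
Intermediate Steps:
d(q, B) = 1 - B/2 (d(q, B) = B*(-½) - 4*(-¼) = -B/2 + 1 = 1 - B/2)
(S + d(0, 11))² = (-45 + (1 - ½*11))² = (-45 + (1 - 11/2))² = (-45 - 9/2)² = (-99/2)² = 9801/4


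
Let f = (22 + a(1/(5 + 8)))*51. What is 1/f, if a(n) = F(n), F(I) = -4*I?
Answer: 13/14382 ≈ 0.00090391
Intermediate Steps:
a(n) = -4*n
f = 14382/13 (f = (22 - 4/(5 + 8))*51 = (22 - 4/13)*51 = (282/13)*51 = 14382/13 ≈ 1106.3)
1/f = 1/(14382/13) = 13/14382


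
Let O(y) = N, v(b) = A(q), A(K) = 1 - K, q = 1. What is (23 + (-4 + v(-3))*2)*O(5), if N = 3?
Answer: 45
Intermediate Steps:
v(b) = 0 (v(b) = 1 - 1*1 = 1 - 1 = 0)
O(y) = 3
(23 + (-4 + v(-3))*2)*O(5) = (23 + (-4 + 0)*2)*3 = (23 - 4*2)*3 = (23 - 8)*3 = 15*3 = 45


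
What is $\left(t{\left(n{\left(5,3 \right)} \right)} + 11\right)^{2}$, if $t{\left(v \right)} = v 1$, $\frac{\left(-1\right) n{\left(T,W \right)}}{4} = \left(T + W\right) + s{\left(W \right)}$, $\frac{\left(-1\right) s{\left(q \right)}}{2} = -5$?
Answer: $3721$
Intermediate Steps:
$s{\left(q \right)} = 10$ ($s{\left(q \right)} = \left(-2\right) \left(-5\right) = 10$)
$n{\left(T,W \right)} = -40 - 4 T - 4 W$ ($n{\left(T,W \right)} = - 4 \left(\left(T + W\right) + 10\right) = - 4 \left(10 + T + W\right) = -40 - 4 T - 4 W$)
$t{\left(v \right)} = v$
$\left(t{\left(n{\left(5,3 \right)} \right)} + 11\right)^{2} = \left(\left(-40 - 20 - 12\right) + 11\right)^{2} = \left(-72 + 11\right)^{2} = \left(-61\right)^{2} = 3721$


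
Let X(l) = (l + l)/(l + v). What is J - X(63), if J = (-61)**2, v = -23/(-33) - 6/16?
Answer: 62170693/16717 ≈ 3719.0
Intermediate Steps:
v = 85/264 (v = -23*(-1/33) - 6*1/16 = 23/33 - 3/8 = 85/264 ≈ 0.32197)
X(l) = 2*l/(85/264 + l) (X(l) = (l + l)/(l + 85/264) = (2*l)/(85/264 + l) = 2*l/(85/264 + l))
J = 3721
J - X(63) = 3721 - 528*63/(85 + 264*63) = 3721 - 528*63/(85 + 16632) = 3721 - 528*63/16717 = 3721 - 1*33264/16717 = 3721 - 33264/16717 = 62170693/16717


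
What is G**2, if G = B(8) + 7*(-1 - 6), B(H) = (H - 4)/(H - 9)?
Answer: 2809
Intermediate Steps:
B(H) = (-4 + H)/(-9 + H)
G = -53 (G = (-4 + 8)/(-9 + 8) + 7*(-1 - 6) = 4/(-1) + 7*(-7) = -1*4 - 49 = -4 - 49 = -53)
G**2 = (-53)**2 = 2809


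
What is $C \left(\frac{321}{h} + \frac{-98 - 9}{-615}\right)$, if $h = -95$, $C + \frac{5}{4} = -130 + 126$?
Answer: $\frac{26215}{1558} \approx 16.826$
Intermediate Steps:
$C = - \frac{21}{4}$ ($C = - \frac{5}{4} + \left(-130 + 126\right) = - \frac{5}{4} - 4 = - \frac{21}{4} \approx -5.25$)
$C \left(\frac{321}{h} + \frac{-98 - 9}{-615}\right) = - \frac{21 \left(\frac{321}{-95} + \frac{-98 - 9}{-615}\right)}{4} = - \frac{21 \left(321 \left(- \frac{1}{95}\right) - - \frac{107}{615}\right)}{4} = - \frac{21 \left(- \frac{321}{95} + \frac{107}{615}\right)}{4} = \left(- \frac{21}{4}\right) \left(- \frac{7490}{2337}\right) = \frac{26215}{1558}$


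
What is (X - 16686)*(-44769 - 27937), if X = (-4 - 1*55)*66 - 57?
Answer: 1500433722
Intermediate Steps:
X = -3951 (X = (-4 - 55)*66 - 57 = -59*66 - 57 = -3894 - 57 = -3951)
(X - 16686)*(-44769 - 27937) = (-3951 - 16686)*(-44769 - 27937) = -20637*(-72706) = 1500433722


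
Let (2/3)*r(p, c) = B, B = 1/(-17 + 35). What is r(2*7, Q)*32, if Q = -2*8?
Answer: 8/3 ≈ 2.6667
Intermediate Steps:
Q = -16
B = 1/18 ≈ 0.055556
r(p, c) = 1/12 (r(p, c) = (3/2)*(1/18) = 1/12)
r(2*7, Q)*32 = (1/12)*32 = 8/3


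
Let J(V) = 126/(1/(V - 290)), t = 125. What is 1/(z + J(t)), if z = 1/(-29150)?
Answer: -29150/606028501 ≈ -4.8100e-5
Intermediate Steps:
J(V) = -36540 + 126*V (J(V) = 126/(1/(-290 + V)) = 126*(-290 + V) = -36540 + 126*V)
z = -1/29150 ≈ -3.4305e-5
1/(z + J(t)) = 1/(-1/29150 + (-36540 + 126*125)) = 1/(-1/29150 + (-36540 + 15750)) = 1/(-1/29150 - 20790) = 1/(-606028501/29150) = -29150/606028501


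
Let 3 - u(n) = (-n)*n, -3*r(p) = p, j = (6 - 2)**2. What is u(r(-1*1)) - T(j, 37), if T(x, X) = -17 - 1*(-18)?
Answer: 19/9 ≈ 2.1111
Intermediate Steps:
j = 16 (j = 4**2 = 16)
T(x, X) = 1 (T(x, X) = -17 + 18 = 1)
r(p) = -p/3
u(n) = 3 + n**2 (u(n) = 3 - (-n)*n = 3 - (-1)*n**2 = 3 + n**2)
u(r(-1*1)) - T(j, 37) = (3 + (-(-1)/3)**2) - 1*1 = (3 + (-1/3*(-1))**2) - 1 = (3 + (1/3)**2) - 1 = (3 + 1/9) - 1 = 28/9 - 1 = 19/9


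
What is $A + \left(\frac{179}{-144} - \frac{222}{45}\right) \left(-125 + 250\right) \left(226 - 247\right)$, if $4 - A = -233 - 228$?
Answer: $\frac{800545}{48} \approx 16678.0$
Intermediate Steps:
$A = 465$ ($A = 4 - \left(-233 - 228\right) = 4 - -461 = 4 + 461 = 465$)
$A + \left(\frac{179}{-144} - \frac{222}{45}\right) \left(-125 + 250\right) \left(226 - 247\right) = 465 + \left(\frac{179}{-144} - \frac{222}{45}\right) \left(-125 + 250\right) \left(226 - 247\right) = 465 + \left(179 \left(- \frac{1}{144}\right) - \frac{74}{15}\right) 125 \left(-21\right) = 465 + \left(- \frac{179}{144} - \frac{74}{15}\right) \left(-2625\right) = 465 - - \frac{778225}{48} = 465 + \frac{778225}{48} = \frac{800545}{48}$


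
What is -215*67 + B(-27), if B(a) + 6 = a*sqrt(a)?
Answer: -14411 - 81*I*sqrt(3) ≈ -14411.0 - 140.3*I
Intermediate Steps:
B(a) = -6 + a**(3/2) (B(a) = -6 + a*sqrt(a) = -6 + a**(3/2))
-215*67 + B(-27) = -215*67 + (-6 + (-27)**(3/2)) = -14405 + (-6 - 81*I*sqrt(3)) = -14411 - 81*I*sqrt(3)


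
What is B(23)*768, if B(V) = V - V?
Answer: 0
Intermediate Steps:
B(V) = 0
B(23)*768 = 0*768 = 0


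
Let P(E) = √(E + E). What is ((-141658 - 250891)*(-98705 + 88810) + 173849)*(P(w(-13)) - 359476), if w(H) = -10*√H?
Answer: -1396365183629104 + 7768892408*√5*13^(¼)*√(-I) ≈ -1.3963e+15 - 2.3325e+10*I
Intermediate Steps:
P(E) = √2*√E (P(E) = √(2*E) = √2*√E)
((-141658 - 250891)*(-98705 + 88810) + 173849)*(P(w(-13)) - 359476) = ((-141658 - 250891)*(-98705 + 88810) + 173849)*(√2*√(-10*I*√13) - 359476) = (-392549*(-9895) + 173849)*(√2*√(-10*I*√13) - 359476) = (3884272355 + 173849)*(√2*√(-10*I*√13) - 359476) = 3884446204*(√2*(√10*13^(¼)*√(-I)) - 359476) = 3884446204*(2*√5*13^(¼)*√(-I) - 359476) = 3884446204*(-359476 + 2*√5*13^(¼)*√(-I)) = -1396365183629104 + 7768892408*√5*13^(¼)*√(-I)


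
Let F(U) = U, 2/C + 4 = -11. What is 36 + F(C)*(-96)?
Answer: 244/5 ≈ 48.800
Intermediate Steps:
C = -2/15 (C = 2/(-4 - 11) = 2/(-15) = 2*(-1/15) = -2/15 ≈ -0.13333)
36 + F(C)*(-96) = 36 - 2/15*(-96) = 36 + 64/5 = 244/5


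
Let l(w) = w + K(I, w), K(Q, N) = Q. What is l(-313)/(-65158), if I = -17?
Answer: 165/32579 ≈ 0.0050646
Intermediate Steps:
l(w) = -17 + w (l(w) = w - 17 = -17 + w)
l(-313)/(-65158) = (-17 - 313)/(-65158) = -330*(-1/65158) = 165/32579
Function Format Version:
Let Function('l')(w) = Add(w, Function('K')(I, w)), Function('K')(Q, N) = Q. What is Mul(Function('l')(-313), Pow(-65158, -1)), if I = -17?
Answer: Rational(165, 32579) ≈ 0.0050646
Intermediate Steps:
Function('l')(w) = Add(-17, w) (Function('l')(w) = Add(w, -17) = Add(-17, w))
Mul(Function('l')(-313), Pow(-65158, -1)) = Mul(Add(-17, -313), Pow(-65158, -1)) = Mul(-330, Rational(-1, 65158)) = Rational(165, 32579)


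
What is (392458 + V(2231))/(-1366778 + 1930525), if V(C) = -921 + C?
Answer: 393768/563747 ≈ 0.69848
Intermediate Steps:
(392458 + V(2231))/(-1366778 + 1930525) = (392458 + (-921 + 2231))/(-1366778 + 1930525) = (392458 + 1310)/563747 = 393768*(1/563747) = 393768/563747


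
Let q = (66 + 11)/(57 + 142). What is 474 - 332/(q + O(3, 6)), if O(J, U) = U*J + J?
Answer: 487819/1064 ≈ 458.48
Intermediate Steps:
q = 77/199 ≈ 0.38693
O(J, U) = J + J*U (O(J, U) = J*U + J = J + J*U)
474 - 332/(q + O(3, 6)) = 474 - 332/(77/199 + 3*(1 + 6)) = 474 - 332/(77/199 + 3*7) = 474 - 332/(77/199 + 21) = 474 - 332/4256/199 = 474 - 332*199/4256 = 474 - 16517/1064 = 487819/1064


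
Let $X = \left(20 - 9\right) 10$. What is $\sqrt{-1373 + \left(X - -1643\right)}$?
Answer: $2 \sqrt{95} \approx 19.494$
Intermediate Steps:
$X = 110$ ($X = 11 \cdot 10 = 110$)
$\sqrt{-1373 + \left(X - -1643\right)} = \sqrt{-1373 + \left(110 - -1643\right)} = \sqrt{-1373 + \left(110 + 1643\right)} = \sqrt{-1373 + 1753} = \sqrt{380} = 2 \sqrt{95}$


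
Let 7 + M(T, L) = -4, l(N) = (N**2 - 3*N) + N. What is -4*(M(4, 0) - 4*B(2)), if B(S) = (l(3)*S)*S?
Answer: 236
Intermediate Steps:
l(N) = N**2 - 2*N
M(T, L) = -11 (M(T, L) = -7 - 4 = -11)
B(S) = 3*S**2 (B(S) = ((3*(-2 + 3))*S)*S = ((3*1)*S)*S = (3*S)*S = 3*S**2)
-4*(M(4, 0) - 4*B(2)) = -4*(-11 - 12*2**2) = -4*(-11 - 12*4) = -4*(-11 - 4*12) = -4*(-11 - 48) = -4*(-59) = 236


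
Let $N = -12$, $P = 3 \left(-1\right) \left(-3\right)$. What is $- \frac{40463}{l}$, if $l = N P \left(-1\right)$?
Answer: $- \frac{40463}{108} \approx -374.66$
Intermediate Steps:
$P = 9$ ($P = \left(-3\right) \left(-3\right) = 9$)
$l = 108$ ($l = \left(-12\right) 9 \left(-1\right) = \left(-108\right) \left(-1\right) = 108$)
$- \frac{40463}{l} = - \frac{40463}{108}$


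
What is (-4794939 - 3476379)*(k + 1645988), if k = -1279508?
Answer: -3031272620640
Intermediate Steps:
(-4794939 - 3476379)*(k + 1645988) = (-4794939 - 3476379)*(-1279508 + 1645988) = -8271318*366480 = -3031272620640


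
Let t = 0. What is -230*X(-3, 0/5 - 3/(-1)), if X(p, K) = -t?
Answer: 0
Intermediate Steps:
X(p, K) = 0 (X(p, K) = -1*0 = 0)
-230*X(-3, 0/5 - 3/(-1)) = -230*0 = 0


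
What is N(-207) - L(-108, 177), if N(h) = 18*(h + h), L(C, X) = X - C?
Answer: -7737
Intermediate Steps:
N(h) = 36*h (N(h) = 18*(2*h) = 36*h)
N(-207) - L(-108, 177) = 36*(-207) - (177 - 1*(-108)) = -7452 - (177 + 108) = -7452 - 1*285 = -7452 - 285 = -7737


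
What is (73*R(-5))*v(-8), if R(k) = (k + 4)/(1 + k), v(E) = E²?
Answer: 1168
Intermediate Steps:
R(k) = (4 + k)/(1 + k)
(73*R(-5))*v(-8) = (73*((4 - 5)/(1 - 5)))*(-8)² = (73*(-1/(-4)))*64 = (73*(-¼*(-1)))*64 = (73*(¼))*64 = (73/4)*64 = 1168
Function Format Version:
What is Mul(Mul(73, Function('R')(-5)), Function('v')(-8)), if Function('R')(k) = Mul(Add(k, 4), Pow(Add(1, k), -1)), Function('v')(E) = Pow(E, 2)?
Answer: 1168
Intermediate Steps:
Function('R')(k) = Mul(Pow(Add(1, k), -1), Add(4, k)) (Function('R')(k) = Mul(Add(4, k), Pow(Add(1, k), -1)) = Mul(Pow(Add(1, k), -1), Add(4, k)))
Mul(Mul(73, Function('R')(-5)), Function('v')(-8)) = Mul(Mul(73, Mul(Pow(Add(1, -5), -1), Add(4, -5))), Pow(-8, 2)) = Mul(Mul(73, Mul(Pow(-4, -1), -1)), 64) = Mul(Mul(73, Mul(Rational(-1, 4), -1)), 64) = Mul(Mul(73, Rational(1, 4)), 64) = Mul(Rational(73, 4), 64) = 1168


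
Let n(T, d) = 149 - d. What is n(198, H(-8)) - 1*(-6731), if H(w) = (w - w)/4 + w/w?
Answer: 6879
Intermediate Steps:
H(w) = 1 (H(w) = 0*(¼) + 1 = 0 + 1 = 1)
n(198, H(-8)) - 1*(-6731) = (149 - 1*1) - 1*(-6731) = (149 - 1) + 6731 = 148 + 6731 = 6879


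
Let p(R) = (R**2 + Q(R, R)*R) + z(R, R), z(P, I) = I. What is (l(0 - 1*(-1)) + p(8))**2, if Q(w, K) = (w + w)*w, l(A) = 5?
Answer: 1212201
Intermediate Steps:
Q(w, K) = 2*w**2 (Q(w, K) = (2*w)*w = 2*w**2)
p(R) = R + R**2 + 2*R**3 (p(R) = (R**2 + (2*R**2)*R) + R = (R**2 + 2*R**3) + R = R + R**2 + 2*R**3)
(l(0 - 1*(-1)) + p(8))**2 = (5 + 8*(1 + 8 + 2*8**2))**2 = (5 + 8*(1 + 8 + 2*64))**2 = (5 + 8*(1 + 8 + 128))**2 = (5 + 8*137)**2 = (5 + 1096)**2 = 1101**2 = 1212201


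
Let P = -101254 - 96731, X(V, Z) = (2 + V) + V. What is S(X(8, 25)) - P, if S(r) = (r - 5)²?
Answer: 198154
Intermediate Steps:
X(V, Z) = 2 + 2*V
S(r) = (-5 + r)²
P = -197985
S(X(8, 25)) - P = (-5 + (2 + 2*8))² - 1*(-197985) = (-5 + (2 + 16))² + 197985 = (-5 + 18)² + 197985 = 13² + 197985 = 169 + 197985 = 198154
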